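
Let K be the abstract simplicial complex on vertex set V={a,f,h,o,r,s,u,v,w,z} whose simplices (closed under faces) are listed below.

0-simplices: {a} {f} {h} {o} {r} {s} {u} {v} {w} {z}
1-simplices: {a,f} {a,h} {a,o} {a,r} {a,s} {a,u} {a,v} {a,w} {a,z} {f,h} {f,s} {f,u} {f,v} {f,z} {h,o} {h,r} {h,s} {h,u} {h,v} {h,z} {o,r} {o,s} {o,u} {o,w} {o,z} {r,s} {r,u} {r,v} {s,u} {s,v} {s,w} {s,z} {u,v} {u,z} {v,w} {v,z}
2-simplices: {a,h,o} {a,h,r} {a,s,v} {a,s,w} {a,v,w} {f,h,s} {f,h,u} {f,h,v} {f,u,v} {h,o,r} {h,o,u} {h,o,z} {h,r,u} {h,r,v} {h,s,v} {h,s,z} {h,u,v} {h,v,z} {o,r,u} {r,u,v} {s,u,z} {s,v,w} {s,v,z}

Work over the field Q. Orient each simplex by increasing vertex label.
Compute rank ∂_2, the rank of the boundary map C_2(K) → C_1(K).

rank∂_2=18

n_0=10 n_1=36 n_2=23  [Q]
∂1: piv[af,ah,ao,ar,as,au,av,aw,az] rk=9  ker:fh,fs,fu,fv,fz,ho,hr,hs,hu,hv,hz,or,os,ou,ow,oz,rs,ru,rv,su,sv,sw,sz,uv,uz,vw,vz
∂2: piv[aho,ahr,asv,asw,avw,fhs,fhu,fhv,fuv,hor,hou,hoz,hru,hrv,hsv,hsz,hvz,suz] rk=18  ker:huv,oru,ruv,svw,svz
rk∂_2=18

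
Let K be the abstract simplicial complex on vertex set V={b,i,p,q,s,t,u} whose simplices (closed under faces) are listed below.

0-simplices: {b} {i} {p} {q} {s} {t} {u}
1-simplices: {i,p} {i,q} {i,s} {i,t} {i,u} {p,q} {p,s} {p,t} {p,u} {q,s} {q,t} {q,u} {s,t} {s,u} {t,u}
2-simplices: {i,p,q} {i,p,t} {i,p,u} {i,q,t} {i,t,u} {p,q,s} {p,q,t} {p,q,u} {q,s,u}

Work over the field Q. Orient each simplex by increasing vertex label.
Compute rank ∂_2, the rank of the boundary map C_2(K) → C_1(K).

rank∂_2=8

n_0=7 n_1=15 n_2=9  [Q]
∂1: piv[ip,iq,is,it,iu] rk=5  ker:pq,ps,pt,pu,qs,qt,qu,st,su,tu
∂2: piv[ipq,ipt,ipu,iqt,itu,pqs,pqu,qsu] rk=8  ker:pqt
rk∂_2=8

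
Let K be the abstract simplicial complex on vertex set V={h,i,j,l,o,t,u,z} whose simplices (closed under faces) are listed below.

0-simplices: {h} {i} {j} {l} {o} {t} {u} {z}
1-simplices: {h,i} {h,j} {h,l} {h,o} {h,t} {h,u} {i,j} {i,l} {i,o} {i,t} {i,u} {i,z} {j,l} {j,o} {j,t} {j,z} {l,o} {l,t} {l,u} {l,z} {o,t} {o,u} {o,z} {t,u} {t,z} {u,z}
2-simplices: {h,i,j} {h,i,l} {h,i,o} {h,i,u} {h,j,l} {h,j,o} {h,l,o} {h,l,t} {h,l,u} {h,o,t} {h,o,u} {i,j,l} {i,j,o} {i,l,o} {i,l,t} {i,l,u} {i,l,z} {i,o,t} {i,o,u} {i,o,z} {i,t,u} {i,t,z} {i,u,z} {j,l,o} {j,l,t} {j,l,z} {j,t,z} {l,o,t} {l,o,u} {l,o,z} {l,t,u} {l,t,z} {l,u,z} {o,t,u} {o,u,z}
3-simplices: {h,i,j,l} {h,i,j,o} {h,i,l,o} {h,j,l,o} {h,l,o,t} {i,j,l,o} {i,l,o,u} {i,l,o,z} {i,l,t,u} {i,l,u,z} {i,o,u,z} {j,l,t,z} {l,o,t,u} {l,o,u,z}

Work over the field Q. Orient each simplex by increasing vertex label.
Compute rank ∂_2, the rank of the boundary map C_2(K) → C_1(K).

n_0=8 n_1=26 n_2=35 n_3=14  [Q]
∂1: piv[hi,hj,hl,ho,ht,hu,iz] rk=7  ker:ij,il,io,it,iu,jl,jo,jt,jz,lo,lt,lu,lz,ot,ou,oz,tu,tz,uz
∂2: piv[hij,hil,hio,hiu,hjl,hjo,hlo,hlt,hlu,hot,hou,ilt,ilz,ioz,itu,itz,iuz,jlt,jlz] rk=19  ker:ijl,ijo,ilo,ilu,iot,iou,jlo,jtz,lot,lou,loz,ltu,ltz,luz,otu,ouz
∂3: piv[hijl,hijo,hilo,hjlo,hlot,ilou,iloz,iltu,iluz,iouz,jltz,lotu] rk=12  ker:ijlo,louz
rk∂_2=19

rank∂_2=19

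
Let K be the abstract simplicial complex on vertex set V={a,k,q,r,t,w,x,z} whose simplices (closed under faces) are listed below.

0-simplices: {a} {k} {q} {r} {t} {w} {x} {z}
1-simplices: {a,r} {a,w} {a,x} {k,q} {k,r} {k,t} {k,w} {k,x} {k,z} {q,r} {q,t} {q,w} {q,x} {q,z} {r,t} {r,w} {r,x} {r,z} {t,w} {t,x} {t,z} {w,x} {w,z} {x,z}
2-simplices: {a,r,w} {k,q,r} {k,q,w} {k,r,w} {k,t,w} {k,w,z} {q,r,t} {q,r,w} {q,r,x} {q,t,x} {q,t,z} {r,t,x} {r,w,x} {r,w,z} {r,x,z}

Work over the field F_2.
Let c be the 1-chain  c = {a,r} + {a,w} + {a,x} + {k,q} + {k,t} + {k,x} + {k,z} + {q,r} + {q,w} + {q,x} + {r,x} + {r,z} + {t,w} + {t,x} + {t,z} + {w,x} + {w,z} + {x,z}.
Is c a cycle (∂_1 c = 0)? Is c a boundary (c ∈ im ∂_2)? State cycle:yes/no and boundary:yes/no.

cycle:no boundary:no

n_0=8 n_1=24 n_2=15  [Z2]
∂1: piv[ar,aw,ax,kq,kr,kt,kz] rk=7  ker:kw,kx,qr,qt,qw,qx,qz,rt,rw,rx,rz,tw,tx,tz,wx,wz,xz
∂2: piv[arw,kqr,kqw,krw,ktw,kwz,qrt,qrx,qtx,qtz,rwx,rwz,rxz] rk=13  ker:qrw,rtx
∂1c = {a} + {w} + {x} + {z}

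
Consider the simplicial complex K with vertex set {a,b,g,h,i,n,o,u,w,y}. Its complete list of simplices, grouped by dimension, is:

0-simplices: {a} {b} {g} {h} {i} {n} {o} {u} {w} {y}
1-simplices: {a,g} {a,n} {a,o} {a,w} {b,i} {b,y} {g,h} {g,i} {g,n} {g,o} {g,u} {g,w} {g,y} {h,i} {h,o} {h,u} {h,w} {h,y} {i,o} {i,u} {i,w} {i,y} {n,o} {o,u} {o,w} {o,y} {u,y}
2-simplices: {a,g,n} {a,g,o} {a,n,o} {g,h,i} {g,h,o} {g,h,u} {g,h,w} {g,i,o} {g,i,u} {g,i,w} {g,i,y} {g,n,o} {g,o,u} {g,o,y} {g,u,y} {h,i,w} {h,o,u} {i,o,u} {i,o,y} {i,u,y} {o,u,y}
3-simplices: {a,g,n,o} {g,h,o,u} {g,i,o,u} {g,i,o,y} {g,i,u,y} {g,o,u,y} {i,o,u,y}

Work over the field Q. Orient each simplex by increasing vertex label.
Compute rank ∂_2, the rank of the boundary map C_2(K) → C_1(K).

rank∂_2=14

n_0=10 n_1=27 n_2=21 n_3=7  [Q]
∂1: piv[ag,an,ao,aw,bi,by,gh,gi,gu] rk=9  ker:gn,go,gw,gy,hi,ho,hu,hw,hy,io,iu,iw,iy,no,ou,ow,oy,uy
∂2: piv[agn,ago,ano,ghi,gho,ghu,ghw,gio,giu,giw,giy,gou,goy,guy] rk=14  ker:gno,hiw,hou,iou,ioy,iuy,ouy
∂3: piv[agno,ghou,giou,gioy,giuy,gouy] rk=6  ker:iouy
rk∂_2=14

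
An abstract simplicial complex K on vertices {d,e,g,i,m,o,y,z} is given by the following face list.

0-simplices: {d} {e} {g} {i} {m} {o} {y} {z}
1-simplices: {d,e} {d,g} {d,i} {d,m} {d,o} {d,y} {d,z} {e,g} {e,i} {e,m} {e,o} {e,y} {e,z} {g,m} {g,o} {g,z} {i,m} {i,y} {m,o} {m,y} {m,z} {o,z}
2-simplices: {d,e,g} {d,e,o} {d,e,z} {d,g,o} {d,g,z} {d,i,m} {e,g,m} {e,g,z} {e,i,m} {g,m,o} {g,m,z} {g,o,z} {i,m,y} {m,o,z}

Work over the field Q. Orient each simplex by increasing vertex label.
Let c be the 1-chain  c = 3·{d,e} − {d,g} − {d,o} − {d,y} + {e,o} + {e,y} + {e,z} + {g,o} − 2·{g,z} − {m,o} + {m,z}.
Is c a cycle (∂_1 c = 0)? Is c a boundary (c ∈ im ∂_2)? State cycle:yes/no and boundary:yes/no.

cycle:yes boundary:no

n_0=8 n_1=22 n_2=14  [Q]
∂1: piv[de,dg,di,dm,do,dy,dz] rk=7  ker:eg,ei,em,eo,ey,ez,gm,go,gz,im,iy,mo,my,mz,oz
∂2: piv[deg,deo,dez,dgo,dgz,dim,egm,eim,gmo,gmz,goz,imy] rk=12  ker:egz,moz
∂1c = 0
c vs im∂2: residual ≠ 0 ⇒ not boundary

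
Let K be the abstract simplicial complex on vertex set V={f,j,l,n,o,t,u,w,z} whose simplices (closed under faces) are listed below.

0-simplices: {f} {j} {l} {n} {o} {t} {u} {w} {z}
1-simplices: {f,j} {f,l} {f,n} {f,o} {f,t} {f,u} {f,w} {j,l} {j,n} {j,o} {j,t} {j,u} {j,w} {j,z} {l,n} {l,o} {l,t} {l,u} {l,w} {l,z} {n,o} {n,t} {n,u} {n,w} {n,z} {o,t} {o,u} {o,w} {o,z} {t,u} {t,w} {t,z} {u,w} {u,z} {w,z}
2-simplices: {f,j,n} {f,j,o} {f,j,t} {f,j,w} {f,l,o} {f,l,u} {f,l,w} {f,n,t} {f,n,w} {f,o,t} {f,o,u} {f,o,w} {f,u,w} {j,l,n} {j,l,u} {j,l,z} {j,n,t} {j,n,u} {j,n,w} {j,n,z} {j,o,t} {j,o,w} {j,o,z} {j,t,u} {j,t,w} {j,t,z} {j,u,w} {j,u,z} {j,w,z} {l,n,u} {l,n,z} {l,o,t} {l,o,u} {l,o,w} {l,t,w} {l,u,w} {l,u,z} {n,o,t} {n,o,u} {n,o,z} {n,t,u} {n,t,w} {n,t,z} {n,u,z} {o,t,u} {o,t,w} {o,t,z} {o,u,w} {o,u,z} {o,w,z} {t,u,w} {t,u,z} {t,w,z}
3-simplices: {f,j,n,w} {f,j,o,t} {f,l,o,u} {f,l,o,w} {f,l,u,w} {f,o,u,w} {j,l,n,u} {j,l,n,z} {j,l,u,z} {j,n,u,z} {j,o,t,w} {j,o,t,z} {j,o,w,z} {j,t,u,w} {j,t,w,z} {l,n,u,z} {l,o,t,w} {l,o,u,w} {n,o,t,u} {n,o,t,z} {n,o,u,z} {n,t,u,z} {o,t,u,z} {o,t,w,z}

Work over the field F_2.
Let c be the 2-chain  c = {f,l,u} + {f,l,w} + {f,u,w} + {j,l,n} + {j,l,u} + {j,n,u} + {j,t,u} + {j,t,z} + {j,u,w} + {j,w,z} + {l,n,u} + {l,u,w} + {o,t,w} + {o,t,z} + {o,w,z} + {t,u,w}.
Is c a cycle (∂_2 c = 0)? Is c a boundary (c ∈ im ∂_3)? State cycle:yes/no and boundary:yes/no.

n_0=9 n_1=35 n_2=53 n_3=24  [Z2]
∂1: piv[fj,fl,fn,fo,ft,fu,fw,jz] rk=8  ker:jl,jn,jo,jt,ju,jw,ln,lo,lt,lu,lw,lz,no,nt,nu,nw,nz,ot,ou,ow,oz,tu,tw,tz,uw,uz,wz
∂2: piv[fjn,fjo,fjt,fjw,flo,flu,flw,fnt,fnw,fot,fou,fow,fuw,jln,jlu,jlz,jnu,jnz,joz,jtu,jtw,jtz,juw,juz,jwz,lot,not] rk=27  ker:jnt,jnw,jot,jow,lnu,lnz,lou,low,ltw,luw,luz,nou,noz,ntu,ntw,ntz,nuz,otu,otw,otz,ouw,ouz,owz,tuw,tuz,twz
∂3: piv[fjnw,fjot,flou,flow,fluw,fouw,jlnu,jlnz,jluz,jnuz,jotw,jotz,jowz,jtuw,jtwz,lotw,notu,notz,nouz,ntuz] rk=20  ker:lnuz,louw,otuz,otwz
∂2c = 0
c vs im∂3: reduces to 0 ⇒ boundary

cycle:yes boundary:yes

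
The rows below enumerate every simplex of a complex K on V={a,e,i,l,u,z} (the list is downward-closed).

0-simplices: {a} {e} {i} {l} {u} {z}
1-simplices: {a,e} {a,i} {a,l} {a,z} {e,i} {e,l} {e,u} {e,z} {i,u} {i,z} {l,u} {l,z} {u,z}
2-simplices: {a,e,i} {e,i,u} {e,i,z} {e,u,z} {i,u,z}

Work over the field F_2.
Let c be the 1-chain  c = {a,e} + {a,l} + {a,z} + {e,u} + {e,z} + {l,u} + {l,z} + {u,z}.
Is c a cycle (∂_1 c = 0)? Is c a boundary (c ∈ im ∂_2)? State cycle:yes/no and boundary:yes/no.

n_0=6 n_1=13 n_2=5  [Z2]
∂1: piv[ae,ai,al,az,eu] rk=5  ker:ei,el,ez,iu,iz,lu,lz,uz
∂2: piv[aei,eiu,eiz,euz] rk=4  ker:iuz
∂1c = {a} + {e} + {l} + {u}

cycle:no boundary:no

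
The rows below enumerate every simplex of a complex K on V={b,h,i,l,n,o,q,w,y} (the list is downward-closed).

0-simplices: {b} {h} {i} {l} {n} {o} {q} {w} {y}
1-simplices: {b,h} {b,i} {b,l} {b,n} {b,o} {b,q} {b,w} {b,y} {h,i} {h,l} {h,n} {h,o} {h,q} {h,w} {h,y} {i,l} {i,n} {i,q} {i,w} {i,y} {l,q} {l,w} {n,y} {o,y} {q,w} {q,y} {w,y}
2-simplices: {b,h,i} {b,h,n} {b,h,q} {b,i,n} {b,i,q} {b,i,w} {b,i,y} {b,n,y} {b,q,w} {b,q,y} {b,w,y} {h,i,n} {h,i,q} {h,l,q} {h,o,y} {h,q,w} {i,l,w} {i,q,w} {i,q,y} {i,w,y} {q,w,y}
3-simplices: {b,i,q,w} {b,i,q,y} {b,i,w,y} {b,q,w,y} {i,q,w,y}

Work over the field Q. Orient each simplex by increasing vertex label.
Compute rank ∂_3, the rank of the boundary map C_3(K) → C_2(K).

n_0=9 n_1=27 n_2=21 n_3=5  [Q]
∂1: piv[bh,bi,bl,bn,bo,bq,bw,by] rk=8  ker:hi,hl,hn,ho,hq,hw,hy,il,in,iq,iw,iy,lq,lw,ny,oy,qw,qy,wy
∂2: piv[bhi,bhn,bhq,bin,biq,biw,biy,bny,bqw,bqy,bwy,hlq,hoy,hqw,ilw] rk=15  ker:hin,hiq,iqw,iqy,iwy,qwy
∂3: piv[biqw,biqy,biwy,bqwy] rk=4  ker:iqwy
rk∂_3=4

rank∂_3=4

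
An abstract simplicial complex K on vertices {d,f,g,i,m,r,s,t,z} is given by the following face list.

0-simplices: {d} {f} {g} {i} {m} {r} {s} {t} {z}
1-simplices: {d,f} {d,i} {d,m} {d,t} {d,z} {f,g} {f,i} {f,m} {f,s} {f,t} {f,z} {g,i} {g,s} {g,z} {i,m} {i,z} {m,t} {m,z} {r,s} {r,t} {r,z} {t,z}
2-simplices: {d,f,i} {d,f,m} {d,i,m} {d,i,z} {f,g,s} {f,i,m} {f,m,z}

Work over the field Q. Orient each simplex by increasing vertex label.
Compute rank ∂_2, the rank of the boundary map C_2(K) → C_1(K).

n_0=9 n_1=22 n_2=7  [Q]
∂1: piv[df,di,dm,dt,dz,fg,fs,rs] rk=8  ker:fi,fm,ft,fz,gi,gs,gz,im,iz,mt,mz,rt,rz,tz
∂2: piv[dfi,dfm,dim,diz,fgs,fmz] rk=6  ker:fim
rk∂_2=6

rank∂_2=6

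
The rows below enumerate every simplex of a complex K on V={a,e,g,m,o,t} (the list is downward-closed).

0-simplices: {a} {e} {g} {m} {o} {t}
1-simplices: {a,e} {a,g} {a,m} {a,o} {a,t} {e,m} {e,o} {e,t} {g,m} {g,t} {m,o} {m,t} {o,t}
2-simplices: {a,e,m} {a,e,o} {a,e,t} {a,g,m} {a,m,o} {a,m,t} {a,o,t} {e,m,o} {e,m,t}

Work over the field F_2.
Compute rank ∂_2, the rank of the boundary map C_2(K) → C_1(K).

n_0=6 n_1=13 n_2=9  [Z2]
∂1: piv[ae,ag,am,ao,at] rk=5  ker:em,eo,et,gm,gt,mo,mt,ot
∂2: piv[aem,aeo,aet,agm,amo,amt,aot] rk=7  ker:emo,emt
rk∂_2=7

rank∂_2=7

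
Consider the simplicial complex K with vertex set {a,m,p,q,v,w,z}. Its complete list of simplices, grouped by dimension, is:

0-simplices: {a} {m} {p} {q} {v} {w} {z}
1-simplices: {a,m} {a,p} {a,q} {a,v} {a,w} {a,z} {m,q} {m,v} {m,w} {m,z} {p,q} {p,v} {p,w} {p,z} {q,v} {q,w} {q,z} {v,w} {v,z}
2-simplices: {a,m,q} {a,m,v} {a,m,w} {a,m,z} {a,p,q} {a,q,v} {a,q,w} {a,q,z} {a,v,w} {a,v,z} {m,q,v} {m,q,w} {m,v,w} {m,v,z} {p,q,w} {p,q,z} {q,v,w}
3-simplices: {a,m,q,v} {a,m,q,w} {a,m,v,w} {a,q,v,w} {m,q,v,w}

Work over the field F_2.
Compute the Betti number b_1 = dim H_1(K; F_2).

b_1=1

n_0=7 n_1=19 n_2=17 n_3=5  [Z2]
∂1: piv[am,ap,aq,av,aw,az] rk=6  ker:mq,mv,mw,mz,pq,pv,pw,pz,qv,qw,qz,vw,vz
∂2: piv[amq,amv,amw,amz,apq,aqv,aqw,aqz,avw,avz,pqw,pqz] rk=12  ker:mqv,mqw,mvw,mvz,qvw
∂3: piv[amqv,amqw,amvw,aqvw] rk=4  ker:mqvw
b_1=(19−6)−12=1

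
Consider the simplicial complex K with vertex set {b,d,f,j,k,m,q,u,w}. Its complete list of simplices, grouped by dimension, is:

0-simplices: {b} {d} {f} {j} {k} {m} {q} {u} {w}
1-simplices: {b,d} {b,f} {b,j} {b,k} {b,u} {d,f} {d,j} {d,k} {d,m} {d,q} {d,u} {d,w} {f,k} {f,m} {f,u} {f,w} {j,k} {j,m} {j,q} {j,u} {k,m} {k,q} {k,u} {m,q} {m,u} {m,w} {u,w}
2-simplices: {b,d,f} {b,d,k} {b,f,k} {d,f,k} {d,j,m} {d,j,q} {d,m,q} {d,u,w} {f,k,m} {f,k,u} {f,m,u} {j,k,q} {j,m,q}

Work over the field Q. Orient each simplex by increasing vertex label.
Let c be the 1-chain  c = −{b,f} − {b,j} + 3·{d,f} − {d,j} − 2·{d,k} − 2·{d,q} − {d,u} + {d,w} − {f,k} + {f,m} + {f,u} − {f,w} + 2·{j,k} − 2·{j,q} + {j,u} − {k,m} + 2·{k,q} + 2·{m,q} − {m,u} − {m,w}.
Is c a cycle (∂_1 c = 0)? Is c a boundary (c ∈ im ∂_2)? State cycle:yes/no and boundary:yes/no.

n_0=9 n_1=27 n_2=13  [Q]
∂1: piv[bd,bf,bj,bk,bu,dm,dq,dw] rk=8  ker:df,dj,dk,du,fk,fm,fu,fw,jk,jm,jq,ju,km,kq,ku,mq,mu,mw,uw
∂2: piv[bdf,bdk,bfk,djm,djq,dmq,duw,fkm,fku,fmu,jkq] rk=11  ker:dfk,jmq
∂1c = 2·{b} + 2·{d} + 2·{f} − 3·{j} − 2·{k} − {w}

cycle:no boundary:no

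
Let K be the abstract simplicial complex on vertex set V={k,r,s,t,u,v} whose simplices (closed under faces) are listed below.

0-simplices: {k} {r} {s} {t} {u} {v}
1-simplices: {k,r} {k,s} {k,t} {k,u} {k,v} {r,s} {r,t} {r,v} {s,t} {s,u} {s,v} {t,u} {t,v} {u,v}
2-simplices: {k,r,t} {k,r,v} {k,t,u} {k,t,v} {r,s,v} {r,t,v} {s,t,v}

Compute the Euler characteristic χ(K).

n_0=6 n_1=14 n_2=7
χ=+6−14+7=-1

χ(K)=-1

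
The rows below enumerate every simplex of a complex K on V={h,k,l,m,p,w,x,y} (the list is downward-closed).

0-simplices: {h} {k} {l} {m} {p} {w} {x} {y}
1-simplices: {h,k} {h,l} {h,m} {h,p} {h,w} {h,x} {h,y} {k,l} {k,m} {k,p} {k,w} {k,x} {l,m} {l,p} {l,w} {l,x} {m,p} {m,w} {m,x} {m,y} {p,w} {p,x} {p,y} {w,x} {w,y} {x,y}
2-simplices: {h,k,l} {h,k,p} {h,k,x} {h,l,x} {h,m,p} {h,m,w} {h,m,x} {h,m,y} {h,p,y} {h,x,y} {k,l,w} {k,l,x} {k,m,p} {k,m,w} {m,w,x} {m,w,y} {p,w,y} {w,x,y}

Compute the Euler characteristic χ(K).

n_0=8 n_1=26 n_2=18
χ=+8−26+18=0

χ(K)=0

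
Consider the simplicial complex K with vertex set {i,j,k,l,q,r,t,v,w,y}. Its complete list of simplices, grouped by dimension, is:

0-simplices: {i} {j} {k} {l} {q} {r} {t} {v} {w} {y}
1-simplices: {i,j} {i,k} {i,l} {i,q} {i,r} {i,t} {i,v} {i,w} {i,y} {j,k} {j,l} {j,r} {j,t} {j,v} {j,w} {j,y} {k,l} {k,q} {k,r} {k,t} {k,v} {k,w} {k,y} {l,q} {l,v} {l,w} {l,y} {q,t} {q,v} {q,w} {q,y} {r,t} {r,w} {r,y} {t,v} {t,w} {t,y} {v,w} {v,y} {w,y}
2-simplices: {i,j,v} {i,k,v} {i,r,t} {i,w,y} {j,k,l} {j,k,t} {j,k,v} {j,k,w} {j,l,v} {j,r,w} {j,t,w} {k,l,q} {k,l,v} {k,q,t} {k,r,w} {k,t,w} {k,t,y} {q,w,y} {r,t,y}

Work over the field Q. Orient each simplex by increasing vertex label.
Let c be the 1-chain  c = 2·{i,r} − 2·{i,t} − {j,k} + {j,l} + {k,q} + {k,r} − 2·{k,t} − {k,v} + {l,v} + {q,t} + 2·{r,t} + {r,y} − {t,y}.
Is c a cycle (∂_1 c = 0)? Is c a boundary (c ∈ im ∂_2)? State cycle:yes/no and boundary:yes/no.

n_0=10 n_1=40 n_2=19  [Q]
∂1: piv[ij,ik,il,iq,ir,it,iv,iw,iy] rk=9  ker:jk,jl,jr,jt,jv,jw,jy,kl,kq,kr,kt,kv,kw,ky,lq,lv,lw,ly,qt,qv,qw,qy,rt,rw,ry,tv,tw,ty,vw,vy,wy
∂2: piv[ijv,ikv,irt,iwy,jkl,jkt,jkv,jkw,jlv,jrw,jtw,klq,kqt,krw,kty,qwy,rty] rk=17  ker:klv,ktw
∂1c = 0
c vs im∂2: residual ≠ 0 ⇒ not boundary

cycle:yes boundary:no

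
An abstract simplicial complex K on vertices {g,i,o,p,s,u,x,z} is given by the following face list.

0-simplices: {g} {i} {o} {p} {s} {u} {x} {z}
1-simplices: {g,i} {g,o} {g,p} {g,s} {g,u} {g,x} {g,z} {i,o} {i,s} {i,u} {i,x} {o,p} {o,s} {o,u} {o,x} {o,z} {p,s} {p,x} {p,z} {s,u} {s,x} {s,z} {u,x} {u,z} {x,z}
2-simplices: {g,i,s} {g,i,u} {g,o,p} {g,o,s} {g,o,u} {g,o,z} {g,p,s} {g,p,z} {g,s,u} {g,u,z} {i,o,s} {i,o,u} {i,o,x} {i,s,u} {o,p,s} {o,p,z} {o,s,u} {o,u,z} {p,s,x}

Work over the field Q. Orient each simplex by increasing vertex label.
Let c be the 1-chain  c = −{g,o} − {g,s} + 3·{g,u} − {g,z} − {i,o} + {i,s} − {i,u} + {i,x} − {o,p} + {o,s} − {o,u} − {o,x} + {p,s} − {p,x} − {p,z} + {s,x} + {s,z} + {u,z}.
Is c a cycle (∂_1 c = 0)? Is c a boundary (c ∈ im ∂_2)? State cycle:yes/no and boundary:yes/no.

n_0=8 n_1=25 n_2=19  [Q]
∂1: piv[gi,go,gp,gs,gu,gx,gz] rk=7  ker:io,is,iu,ix,op,os,ou,ox,oz,ps,px,pz,su,sx,sz,ux,uz,xz
∂2: piv[gis,giu,gop,gos,gou,goz,gps,gpz,gsu,guz,ios,iox,psx] rk=13  ker:iou,isu,ops,opz,osu,ouz
∂1c = 0
c vs im∂2: residual ≠ 0 ⇒ not boundary

cycle:yes boundary:no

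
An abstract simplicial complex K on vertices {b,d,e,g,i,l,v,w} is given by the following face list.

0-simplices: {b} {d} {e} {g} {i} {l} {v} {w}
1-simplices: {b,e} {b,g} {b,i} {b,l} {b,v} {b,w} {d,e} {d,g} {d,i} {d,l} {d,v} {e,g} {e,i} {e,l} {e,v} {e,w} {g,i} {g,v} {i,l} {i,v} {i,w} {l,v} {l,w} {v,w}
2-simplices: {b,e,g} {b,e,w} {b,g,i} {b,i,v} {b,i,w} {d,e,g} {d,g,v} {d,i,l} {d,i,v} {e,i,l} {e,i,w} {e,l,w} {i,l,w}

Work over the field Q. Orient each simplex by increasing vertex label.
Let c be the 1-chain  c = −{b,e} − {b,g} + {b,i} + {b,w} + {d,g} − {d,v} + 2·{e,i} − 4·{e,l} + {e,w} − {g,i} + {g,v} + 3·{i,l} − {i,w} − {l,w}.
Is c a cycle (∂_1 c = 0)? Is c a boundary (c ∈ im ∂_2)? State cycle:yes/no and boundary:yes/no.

n_0=8 n_1=24 n_2=13  [Q]
∂1: piv[be,bg,bi,bl,bv,bw,de] rk=7  ker:dg,di,dl,dv,eg,ei,el,ev,ew,gi,gv,il,iv,iw,lv,lw,vw
∂2: piv[beg,bew,bgi,biv,biw,deg,dgv,dil,div,eil,eiw,elw] rk=12  ker:ilw
∂1c = 0
c vs im∂2: reduces to 0 ⇒ boundary

cycle:yes boundary:yes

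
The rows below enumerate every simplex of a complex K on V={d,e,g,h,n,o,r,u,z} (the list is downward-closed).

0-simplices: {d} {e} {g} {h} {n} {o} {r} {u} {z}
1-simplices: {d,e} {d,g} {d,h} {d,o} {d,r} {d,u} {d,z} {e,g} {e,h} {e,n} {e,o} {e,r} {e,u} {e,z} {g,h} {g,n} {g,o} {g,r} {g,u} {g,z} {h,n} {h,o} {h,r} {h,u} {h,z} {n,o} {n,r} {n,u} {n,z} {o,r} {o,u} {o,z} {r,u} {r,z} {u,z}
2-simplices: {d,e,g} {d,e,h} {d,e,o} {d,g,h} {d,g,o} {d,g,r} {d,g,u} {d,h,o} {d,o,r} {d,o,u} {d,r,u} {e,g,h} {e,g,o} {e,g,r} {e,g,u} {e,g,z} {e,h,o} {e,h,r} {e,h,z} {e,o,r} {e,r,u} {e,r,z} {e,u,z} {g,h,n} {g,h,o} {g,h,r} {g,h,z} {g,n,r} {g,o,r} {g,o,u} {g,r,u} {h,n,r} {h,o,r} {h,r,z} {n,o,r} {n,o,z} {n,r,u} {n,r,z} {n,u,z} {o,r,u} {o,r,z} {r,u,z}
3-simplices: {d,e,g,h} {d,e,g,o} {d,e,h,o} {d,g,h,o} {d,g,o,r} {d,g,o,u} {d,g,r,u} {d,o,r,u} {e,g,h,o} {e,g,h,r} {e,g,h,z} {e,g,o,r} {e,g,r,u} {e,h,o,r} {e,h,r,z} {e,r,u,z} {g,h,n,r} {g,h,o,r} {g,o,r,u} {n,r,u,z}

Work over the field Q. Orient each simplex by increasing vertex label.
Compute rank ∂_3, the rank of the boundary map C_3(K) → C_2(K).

n_0=9 n_1=35 n_2=42 n_3=20  [Q]
∂1: piv[de,dg,dh,do,dr,du,dz,en] rk=8  ker:eg,eh,eo,er,eu,ez,gh,gn,go,gr,gu,gz,hn,ho,hr,hu,hz,no,nr,nu,nz,or,ou,oz,ru,rz,uz
∂2: piv[deg,deh,deo,dgh,dgo,dgr,dgu,dho,dor,dou,dru,egr,egu,egz,ehr,ehz,erz,euz,ghn,gnr,nor,noz,nru,nrz] rk=24  ker:egh,ego,eho,eor,eru,gho,ghr,ghz,gor,gou,gru,hnr,hor,hrz,nuz,oru,orz,ruz
∂3: piv[degh,dego,deho,dgho,dgor,dgou,dgru,doru,eghr,eghz,egor,egru,ehor,ehrz,eruz,ghnr,nruz] rk=17  ker:egho,ghor,goru
rk∂_3=17

rank∂_3=17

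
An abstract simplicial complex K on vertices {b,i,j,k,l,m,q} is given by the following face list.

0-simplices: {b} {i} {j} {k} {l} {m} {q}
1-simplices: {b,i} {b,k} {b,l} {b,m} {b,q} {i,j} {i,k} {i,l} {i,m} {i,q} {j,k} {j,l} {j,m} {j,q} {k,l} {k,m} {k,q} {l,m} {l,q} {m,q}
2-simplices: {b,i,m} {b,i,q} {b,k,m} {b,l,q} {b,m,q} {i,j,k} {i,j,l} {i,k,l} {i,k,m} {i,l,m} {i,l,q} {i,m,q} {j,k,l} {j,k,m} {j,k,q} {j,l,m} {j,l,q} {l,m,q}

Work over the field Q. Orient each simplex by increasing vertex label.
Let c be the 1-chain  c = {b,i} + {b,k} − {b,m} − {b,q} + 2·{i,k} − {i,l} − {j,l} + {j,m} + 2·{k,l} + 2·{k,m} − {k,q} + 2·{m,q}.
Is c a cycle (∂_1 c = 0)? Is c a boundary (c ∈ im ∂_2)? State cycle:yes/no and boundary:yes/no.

cycle:yes boundary:yes

n_0=7 n_1=20 n_2=18  [Q]
∂1: piv[bi,bk,bl,bm,bq,ij] rk=6  ker:ik,il,im,iq,jk,jl,jm,jq,kl,km,kq,lm,lq,mq
∂2: piv[bim,biq,bkm,blq,bmq,ijk,ijl,ikl,ikm,ilm,ilq,jkm,jkq,jlq] rk=14  ker:imq,jkl,jlm,lmq
∂1c = 0
c vs im∂2: reduces to 0 ⇒ boundary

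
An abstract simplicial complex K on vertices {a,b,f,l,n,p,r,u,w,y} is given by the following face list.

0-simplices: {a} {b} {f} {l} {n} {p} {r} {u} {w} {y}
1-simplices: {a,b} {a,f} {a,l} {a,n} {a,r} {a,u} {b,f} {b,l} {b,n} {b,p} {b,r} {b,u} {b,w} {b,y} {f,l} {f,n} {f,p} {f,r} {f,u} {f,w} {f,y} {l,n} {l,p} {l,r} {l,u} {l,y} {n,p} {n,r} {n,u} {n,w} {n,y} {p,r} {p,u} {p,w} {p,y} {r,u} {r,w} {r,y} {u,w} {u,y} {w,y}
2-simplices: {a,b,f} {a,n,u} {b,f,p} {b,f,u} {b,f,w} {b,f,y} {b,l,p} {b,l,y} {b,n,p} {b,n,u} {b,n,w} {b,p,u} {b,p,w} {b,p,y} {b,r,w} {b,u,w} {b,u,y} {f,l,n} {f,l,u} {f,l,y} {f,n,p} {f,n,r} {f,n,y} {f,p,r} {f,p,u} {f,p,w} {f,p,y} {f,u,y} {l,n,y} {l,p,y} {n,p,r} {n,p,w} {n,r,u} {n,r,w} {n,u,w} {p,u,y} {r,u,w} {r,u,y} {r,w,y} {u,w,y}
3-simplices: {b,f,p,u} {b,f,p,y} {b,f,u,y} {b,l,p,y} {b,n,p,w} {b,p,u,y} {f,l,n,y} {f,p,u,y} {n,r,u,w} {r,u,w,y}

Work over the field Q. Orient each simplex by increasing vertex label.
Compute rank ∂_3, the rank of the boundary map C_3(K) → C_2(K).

n_0=10 n_1=41 n_2=40 n_3=10  [Q]
∂1: piv[ab,af,al,an,ar,au,bp,bw,by] rk=9  ker:bf,bl,bn,br,bu,fl,fn,fp,fr,fu,fw,fy,ln,lp,lr,lu,ly,np,nr,nu,nw,ny,pr,pu,pw,py,ru,rw,ry,uw,uy,wy
∂2: piv[abf,anu,bfp,bfu,bfw,bfy,blp,bly,bnp,bnu,bnw,bpu,bpw,bpy,brw,buw,buy,fln,flu,fly,fnp,fnr,fny,fpr,nru,nrw,ruy,rwy] rk=28  ker:fpu,fpw,fpy,fuy,lny,lpy,npr,npw,nuw,puy,ruw,uwy
∂3: piv[bfpu,bfpy,bfuy,blpy,bnpw,bpuy,flny,nruw,ruwy] rk=9  ker:fpuy
rk∂_3=9

rank∂_3=9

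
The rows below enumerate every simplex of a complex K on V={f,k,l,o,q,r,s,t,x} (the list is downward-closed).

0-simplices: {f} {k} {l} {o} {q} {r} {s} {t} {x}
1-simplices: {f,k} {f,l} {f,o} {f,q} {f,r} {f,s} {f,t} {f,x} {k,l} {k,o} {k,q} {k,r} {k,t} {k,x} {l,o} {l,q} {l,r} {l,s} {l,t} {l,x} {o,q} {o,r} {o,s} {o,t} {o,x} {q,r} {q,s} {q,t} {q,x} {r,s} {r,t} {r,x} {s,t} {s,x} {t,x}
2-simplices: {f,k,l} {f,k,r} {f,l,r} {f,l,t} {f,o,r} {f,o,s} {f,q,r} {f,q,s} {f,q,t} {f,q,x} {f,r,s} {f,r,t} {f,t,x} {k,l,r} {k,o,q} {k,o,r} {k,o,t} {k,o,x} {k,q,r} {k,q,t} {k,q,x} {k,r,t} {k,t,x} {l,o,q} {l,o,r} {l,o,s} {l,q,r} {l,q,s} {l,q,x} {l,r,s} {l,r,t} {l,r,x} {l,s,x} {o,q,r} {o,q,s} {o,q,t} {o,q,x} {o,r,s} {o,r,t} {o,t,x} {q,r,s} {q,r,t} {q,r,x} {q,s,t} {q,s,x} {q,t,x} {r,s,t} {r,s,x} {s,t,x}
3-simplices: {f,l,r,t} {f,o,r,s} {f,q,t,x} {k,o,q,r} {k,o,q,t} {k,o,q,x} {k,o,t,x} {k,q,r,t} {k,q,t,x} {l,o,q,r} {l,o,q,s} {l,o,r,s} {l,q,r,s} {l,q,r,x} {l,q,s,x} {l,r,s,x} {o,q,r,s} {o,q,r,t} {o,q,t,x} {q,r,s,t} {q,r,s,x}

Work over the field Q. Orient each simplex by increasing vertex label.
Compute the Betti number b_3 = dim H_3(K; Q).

b_3=3

n_0=9 n_1=35 n_2=49 n_3=21  [Q]
∂1: piv[fk,fl,fo,fq,fr,fs,ft,fx] rk=8  ker:kl,ko,kq,kr,kt,kx,lo,lq,lr,ls,lt,lx,oq,or,os,ot,ox,qr,qs,qt,qx,rs,rt,rx,st,sx,tx
∂2: piv[fkl,fkr,flr,flt,for,fos,fqr,fqs,fqt,fqx,frs,frt,ftx,koq,kor,kot,kox,kqr,kqt,kqx,loq,lor,los,lqx,lrx,lsx,qst] rk=27  ker:klr,krt,ktx,lqr,lqs,lrs,lrt,oqr,oqs,oqt,oqx,ors,ort,otx,qrs,qrt,qrx,qsx,qtx,rst,rsx,stx
∂3: piv[flrt,fors,fqtx,koqr,koqt,koqx,kotx,kqrt,kqtx,loqr,loqs,lors,lqrs,lqrx,lqsx,lrsx,oqrt,qrst] rk=18  ker:oqrs,oqtx,qrsx
b_3=(21−18)−0=3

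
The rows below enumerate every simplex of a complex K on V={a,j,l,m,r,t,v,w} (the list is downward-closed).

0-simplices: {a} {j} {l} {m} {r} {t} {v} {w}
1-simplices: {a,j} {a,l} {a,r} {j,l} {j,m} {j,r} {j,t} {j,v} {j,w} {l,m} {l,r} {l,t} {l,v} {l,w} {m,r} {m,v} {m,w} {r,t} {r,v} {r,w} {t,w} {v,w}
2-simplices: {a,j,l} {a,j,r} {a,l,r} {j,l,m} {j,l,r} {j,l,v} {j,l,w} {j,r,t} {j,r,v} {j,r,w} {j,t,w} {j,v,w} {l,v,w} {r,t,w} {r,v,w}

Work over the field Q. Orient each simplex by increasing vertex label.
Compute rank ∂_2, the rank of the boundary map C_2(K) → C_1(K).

rank∂_2=11

n_0=8 n_1=22 n_2=15  [Q]
∂1: piv[aj,al,ar,jm,jt,jv,jw] rk=7  ker:jl,jr,lm,lr,lt,lv,lw,mr,mv,mw,rt,rv,rw,tw,vw
∂2: piv[ajl,ajr,alr,jlm,jlv,jlw,jrt,jrv,jrw,jtw,jvw] rk=11  ker:jlr,lvw,rtw,rvw
rk∂_2=11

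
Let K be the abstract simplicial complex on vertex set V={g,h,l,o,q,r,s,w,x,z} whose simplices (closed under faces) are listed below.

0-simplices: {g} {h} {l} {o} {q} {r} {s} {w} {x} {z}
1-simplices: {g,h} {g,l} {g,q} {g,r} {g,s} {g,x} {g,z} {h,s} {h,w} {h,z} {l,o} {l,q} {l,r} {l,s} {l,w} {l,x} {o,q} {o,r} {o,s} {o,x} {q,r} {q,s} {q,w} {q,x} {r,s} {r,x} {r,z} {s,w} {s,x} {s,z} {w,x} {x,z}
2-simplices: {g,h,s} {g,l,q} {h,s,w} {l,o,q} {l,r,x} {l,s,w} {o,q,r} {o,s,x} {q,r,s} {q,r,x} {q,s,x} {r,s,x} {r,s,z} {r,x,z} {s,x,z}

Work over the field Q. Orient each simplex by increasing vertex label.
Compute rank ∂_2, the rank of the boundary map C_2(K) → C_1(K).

rank∂_2=13

n_0=10 n_1=32 n_2=15  [Q]
∂1: piv[gh,gl,gq,gr,gs,gx,gz,hw,lo] rk=9  ker:hs,hz,lq,lr,ls,lw,lx,oq,or,os,ox,qr,qs,qw,qx,rs,rx,rz,sw,sx,sz,wx,xz
∂2: piv[ghs,glq,hsw,loq,lrx,lsw,oqr,osx,qrs,qrx,qsx,rsz,rxz] rk=13  ker:rsx,sxz
rk∂_2=13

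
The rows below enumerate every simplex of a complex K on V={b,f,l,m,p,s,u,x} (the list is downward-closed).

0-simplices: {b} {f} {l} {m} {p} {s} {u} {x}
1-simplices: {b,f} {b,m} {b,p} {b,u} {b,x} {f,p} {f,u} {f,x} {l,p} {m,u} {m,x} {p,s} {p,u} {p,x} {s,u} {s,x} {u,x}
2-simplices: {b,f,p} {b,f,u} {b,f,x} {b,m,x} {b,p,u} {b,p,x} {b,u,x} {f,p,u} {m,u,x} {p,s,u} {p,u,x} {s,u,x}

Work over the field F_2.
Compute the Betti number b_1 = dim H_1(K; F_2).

b_1=0

n_0=8 n_1=17 n_2=12  [Z2]
∂1: piv[bf,bm,bp,bu,bx,lp,ps] rk=7  ker:fp,fu,fx,mu,mx,pu,px,su,sx,ux
∂2: piv[bfp,bfu,bfx,bmx,bpu,bpx,bux,mux,psu,sux] rk=10  ker:fpu,pux
b_1=(17−7)−10=0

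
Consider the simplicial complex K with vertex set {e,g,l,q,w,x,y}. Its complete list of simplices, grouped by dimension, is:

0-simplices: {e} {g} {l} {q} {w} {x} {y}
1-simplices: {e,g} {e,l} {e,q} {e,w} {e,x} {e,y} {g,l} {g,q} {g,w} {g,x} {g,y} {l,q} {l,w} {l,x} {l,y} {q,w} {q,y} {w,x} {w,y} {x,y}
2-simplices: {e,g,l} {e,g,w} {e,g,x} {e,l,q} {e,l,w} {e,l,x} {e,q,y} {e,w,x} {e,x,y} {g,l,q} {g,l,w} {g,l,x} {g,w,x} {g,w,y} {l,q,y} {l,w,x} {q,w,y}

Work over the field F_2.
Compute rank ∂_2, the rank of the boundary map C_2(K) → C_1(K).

rank∂_2=13

n_0=7 n_1=20 n_2=17  [Z2]
∂1: piv[eg,el,eq,ew,ex,ey] rk=6  ker:gl,gq,gw,gx,gy,lq,lw,lx,ly,qw,qy,wx,wy,xy
∂2: piv[egl,egw,egx,elq,elw,elx,eqy,ewx,exy,glq,gwy,lqy,qwy] rk=13  ker:glw,glx,gwx,lwx
rk∂_2=13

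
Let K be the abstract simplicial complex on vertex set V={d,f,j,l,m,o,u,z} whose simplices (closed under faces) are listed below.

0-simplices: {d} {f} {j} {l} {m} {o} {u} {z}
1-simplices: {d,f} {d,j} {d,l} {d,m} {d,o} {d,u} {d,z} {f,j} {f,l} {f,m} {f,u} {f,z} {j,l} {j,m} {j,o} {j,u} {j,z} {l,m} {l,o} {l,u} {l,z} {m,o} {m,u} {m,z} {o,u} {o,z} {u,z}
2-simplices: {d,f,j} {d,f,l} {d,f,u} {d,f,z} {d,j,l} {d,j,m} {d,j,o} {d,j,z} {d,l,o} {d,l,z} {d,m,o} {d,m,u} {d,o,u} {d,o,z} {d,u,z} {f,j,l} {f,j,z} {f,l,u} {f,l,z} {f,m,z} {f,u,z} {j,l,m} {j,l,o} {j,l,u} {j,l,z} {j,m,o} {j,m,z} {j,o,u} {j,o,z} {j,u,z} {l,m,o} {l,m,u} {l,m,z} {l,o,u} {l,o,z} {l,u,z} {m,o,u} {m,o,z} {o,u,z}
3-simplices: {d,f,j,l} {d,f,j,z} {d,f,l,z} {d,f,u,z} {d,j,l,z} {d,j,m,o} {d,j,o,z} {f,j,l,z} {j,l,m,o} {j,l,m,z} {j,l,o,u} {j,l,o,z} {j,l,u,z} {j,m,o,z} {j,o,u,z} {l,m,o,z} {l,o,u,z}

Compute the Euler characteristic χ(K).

n_0=8 n_1=27 n_2=39 n_3=17
χ=+8−27+39−17=3

χ(K)=3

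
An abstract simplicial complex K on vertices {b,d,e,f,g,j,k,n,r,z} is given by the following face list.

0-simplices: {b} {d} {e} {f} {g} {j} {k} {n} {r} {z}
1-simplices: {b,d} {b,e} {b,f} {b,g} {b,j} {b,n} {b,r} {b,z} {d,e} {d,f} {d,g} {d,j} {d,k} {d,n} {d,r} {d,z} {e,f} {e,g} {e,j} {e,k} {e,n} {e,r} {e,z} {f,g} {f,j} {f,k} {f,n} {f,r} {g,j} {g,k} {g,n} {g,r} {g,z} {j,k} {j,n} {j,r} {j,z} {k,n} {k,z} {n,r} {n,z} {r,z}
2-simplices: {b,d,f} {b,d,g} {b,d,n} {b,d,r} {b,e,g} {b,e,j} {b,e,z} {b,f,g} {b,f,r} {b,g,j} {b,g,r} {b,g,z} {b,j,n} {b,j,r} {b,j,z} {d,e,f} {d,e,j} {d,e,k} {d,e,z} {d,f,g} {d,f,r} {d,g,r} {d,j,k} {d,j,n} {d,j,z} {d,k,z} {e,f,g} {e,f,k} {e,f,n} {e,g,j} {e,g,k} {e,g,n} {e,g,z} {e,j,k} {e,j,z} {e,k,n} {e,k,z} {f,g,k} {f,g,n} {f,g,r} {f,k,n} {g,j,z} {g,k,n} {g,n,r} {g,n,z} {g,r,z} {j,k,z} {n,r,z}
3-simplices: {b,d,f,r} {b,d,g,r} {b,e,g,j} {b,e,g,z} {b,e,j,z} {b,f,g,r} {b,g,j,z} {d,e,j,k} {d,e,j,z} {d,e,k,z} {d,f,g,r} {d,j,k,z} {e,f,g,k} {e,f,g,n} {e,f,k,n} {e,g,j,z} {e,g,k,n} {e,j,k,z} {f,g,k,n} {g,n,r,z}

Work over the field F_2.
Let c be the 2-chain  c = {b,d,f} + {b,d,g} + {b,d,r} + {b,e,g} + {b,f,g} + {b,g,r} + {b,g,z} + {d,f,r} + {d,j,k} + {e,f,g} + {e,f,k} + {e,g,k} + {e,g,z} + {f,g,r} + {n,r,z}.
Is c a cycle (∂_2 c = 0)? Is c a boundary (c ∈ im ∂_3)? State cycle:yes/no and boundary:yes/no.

cycle:no boundary:no

n_0=10 n_1=42 n_2=48 n_3=20  [Z2]
∂1: piv[bd,be,bf,bg,bj,bn,br,bz,dk] rk=9  ker:de,df,dg,dj,dn,dr,dz,ef,eg,ej,ek,en,er,ez,fg,fj,fk,fn,fr,gj,gk,gn,gr,gz,jk,jn,jr,jz,kn,kz,nr,nz,rz
∂2: piv[bdf,bdg,bdn,bdr,beg,bej,bez,bfg,bfr,bgj,bgr,bgz,bjn,bjr,bjz,def,dej,dek,dez,djk,djn,dkz,efk,efn,egk,egn,ekn,gnr,gnz,grz] rk=30  ker:dfg,dfr,dgr,djz,efg,egj,egz,ejk,ejz,ekz,fgk,fgn,fgr,fkn,gjz,gkn,jkz,nrz
∂3: piv[bdfr,bdgr,begj,begz,bejz,bfgr,bgjz,dejk,dejz,dekz,dfgr,djkz,efgk,efgn,efkn,egkn,gnrz] rk=17  ker:egjz,ejkz,fgkn
∂2c = {b,d} + {b,e} + {b,g} + {b,z} + {d,g} + {d,j} + {d,k} + {e,z} + {f,g} + {f,k} + {g,k} + {j,k} + {n,r} + {n,z} + {r,z}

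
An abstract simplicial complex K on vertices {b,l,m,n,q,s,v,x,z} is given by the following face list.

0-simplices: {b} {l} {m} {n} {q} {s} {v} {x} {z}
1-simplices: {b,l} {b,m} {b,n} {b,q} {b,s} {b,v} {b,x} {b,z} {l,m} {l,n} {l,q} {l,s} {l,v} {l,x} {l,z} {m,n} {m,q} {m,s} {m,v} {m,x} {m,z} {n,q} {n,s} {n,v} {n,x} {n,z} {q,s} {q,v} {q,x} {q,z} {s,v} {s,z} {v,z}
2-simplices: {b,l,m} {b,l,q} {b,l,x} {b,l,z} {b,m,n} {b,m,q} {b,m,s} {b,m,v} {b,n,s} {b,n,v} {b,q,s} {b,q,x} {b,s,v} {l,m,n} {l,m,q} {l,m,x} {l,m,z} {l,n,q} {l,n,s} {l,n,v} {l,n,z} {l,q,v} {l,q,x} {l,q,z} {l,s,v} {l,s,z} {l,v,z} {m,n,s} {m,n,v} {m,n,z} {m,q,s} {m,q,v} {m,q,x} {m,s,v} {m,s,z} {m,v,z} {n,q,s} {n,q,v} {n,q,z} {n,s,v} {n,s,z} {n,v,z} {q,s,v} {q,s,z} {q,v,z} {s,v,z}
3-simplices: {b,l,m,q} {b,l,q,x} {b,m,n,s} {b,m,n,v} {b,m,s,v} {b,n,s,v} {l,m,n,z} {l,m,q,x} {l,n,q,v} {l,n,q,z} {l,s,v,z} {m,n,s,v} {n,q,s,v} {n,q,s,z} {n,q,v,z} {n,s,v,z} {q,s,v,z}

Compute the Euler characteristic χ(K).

n_0=9 n_1=33 n_2=46 n_3=17
χ=+9−33+46−17=5

χ(K)=5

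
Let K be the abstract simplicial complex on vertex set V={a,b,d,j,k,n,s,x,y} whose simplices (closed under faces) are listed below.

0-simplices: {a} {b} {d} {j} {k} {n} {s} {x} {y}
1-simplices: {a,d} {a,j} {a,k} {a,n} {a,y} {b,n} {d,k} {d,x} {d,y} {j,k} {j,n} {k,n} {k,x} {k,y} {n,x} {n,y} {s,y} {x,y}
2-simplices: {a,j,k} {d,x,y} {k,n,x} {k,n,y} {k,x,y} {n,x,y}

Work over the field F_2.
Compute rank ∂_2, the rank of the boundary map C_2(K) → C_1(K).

rank∂_2=5

n_0=9 n_1=18 n_2=6  [Z2]
∂1: piv[ad,aj,ak,an,ay,bn,dx,sy] rk=8  ker:dk,dy,jk,jn,kn,kx,ky,nx,ny,xy
∂2: piv[ajk,dxy,knx,kny,kxy] rk=5  ker:nxy
rk∂_2=5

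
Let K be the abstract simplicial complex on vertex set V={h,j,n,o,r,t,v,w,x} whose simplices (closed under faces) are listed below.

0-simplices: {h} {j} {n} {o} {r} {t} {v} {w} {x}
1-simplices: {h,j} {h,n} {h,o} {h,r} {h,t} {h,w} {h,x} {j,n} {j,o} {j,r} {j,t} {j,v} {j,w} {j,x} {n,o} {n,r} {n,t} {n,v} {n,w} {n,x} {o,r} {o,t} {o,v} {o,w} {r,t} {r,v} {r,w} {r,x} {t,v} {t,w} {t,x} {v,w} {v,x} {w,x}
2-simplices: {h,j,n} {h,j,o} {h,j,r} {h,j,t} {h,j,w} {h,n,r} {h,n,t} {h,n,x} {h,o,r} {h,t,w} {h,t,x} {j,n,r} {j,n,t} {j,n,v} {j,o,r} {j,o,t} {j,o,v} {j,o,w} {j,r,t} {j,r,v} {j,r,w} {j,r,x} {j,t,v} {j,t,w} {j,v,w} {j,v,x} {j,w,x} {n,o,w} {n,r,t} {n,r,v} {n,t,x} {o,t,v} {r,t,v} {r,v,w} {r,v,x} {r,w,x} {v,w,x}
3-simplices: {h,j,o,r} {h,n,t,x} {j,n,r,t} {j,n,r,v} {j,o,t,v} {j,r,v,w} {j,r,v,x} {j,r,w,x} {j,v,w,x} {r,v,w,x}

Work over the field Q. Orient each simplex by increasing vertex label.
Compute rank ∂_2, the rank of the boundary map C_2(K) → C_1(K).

n_0=9 n_1=34 n_2=37 n_3=10  [Q]
∂1: piv[hj,hn,ho,hr,ht,hw,hx,jv] rk=8  ker:jn,jo,jr,jt,jw,jx,no,nr,nt,nv,nw,nx,or,ot,ov,ow,rt,rv,rw,rx,tv,tw,tx,vw,vx,wx
∂2: piv[hjn,hjo,hjr,hjt,hjw,hnr,hnt,hnx,hor,htw,htx,jnv,jot,jov,jow,jrt,jrv,jrw,jrx,jtv,jvw,jvx,jwx,now] rk=24  ker:jnr,jnt,jor,jtw,nrt,nrv,ntx,otv,rtv,rvw,rvx,rwx,vwx
∂3: piv[hjor,hntx,jnrt,jnrv,jotv,jrvw,jrvx,jrwx,jvwx] rk=9  ker:rvwx
rk∂_2=24

rank∂_2=24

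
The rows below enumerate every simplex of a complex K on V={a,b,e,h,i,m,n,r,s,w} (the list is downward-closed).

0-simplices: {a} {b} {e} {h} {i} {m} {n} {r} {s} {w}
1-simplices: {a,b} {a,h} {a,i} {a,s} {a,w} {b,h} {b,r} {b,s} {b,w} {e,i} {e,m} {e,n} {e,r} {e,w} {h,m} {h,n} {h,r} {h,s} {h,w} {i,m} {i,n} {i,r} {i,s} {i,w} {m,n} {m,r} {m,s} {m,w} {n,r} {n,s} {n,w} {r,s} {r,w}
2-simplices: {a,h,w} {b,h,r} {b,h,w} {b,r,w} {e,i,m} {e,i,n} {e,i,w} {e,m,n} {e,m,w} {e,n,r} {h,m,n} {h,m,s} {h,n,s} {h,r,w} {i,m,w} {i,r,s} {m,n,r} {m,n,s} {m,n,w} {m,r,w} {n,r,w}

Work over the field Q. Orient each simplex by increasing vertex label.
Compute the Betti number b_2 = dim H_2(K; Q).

b_2=4

n_0=10 n_1=33 n_2=21  [Q]
∂1: piv[ab,ah,ai,as,aw,br,ei,em,en] rk=9  ker:bh,bs,bw,er,ew,hm,hn,hr,hs,hw,im,in,ir,is,iw,mn,mr,ms,mw,nr,ns,nw,rs,rw
∂2: piv[ahw,bhr,bhw,brw,eim,ein,eiw,emn,emw,enr,hmn,hms,hns,irs,mnr,mnw,mrw] rk=17  ker:hrw,imw,mns,nrw
b_2=(21−17)−0=4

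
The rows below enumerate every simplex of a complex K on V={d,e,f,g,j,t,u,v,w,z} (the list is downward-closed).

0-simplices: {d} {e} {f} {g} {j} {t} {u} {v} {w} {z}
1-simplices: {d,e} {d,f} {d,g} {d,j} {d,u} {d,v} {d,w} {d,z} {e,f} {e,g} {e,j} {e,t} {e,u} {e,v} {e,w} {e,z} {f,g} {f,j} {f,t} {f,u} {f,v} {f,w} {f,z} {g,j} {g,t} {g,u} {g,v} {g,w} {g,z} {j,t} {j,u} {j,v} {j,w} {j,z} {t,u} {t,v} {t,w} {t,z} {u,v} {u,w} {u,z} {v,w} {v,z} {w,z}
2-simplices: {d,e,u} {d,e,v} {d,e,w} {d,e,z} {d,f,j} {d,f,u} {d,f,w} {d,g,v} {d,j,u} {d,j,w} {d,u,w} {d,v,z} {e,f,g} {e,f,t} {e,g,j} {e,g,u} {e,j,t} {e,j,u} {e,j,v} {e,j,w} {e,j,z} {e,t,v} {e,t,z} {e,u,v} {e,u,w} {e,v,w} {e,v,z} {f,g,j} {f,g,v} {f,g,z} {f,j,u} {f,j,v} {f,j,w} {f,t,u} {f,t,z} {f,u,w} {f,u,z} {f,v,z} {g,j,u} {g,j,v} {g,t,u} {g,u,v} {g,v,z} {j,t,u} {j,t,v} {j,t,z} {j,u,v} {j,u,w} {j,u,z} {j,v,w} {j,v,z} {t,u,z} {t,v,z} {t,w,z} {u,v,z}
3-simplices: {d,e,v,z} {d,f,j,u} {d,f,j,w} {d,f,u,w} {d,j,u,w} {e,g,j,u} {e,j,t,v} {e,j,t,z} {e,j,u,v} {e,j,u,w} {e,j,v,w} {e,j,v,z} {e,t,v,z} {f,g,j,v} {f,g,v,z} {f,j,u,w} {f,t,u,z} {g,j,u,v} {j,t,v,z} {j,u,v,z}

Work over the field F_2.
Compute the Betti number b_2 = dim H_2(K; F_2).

n_0=10 n_1=44 n_2=55 n_3=20  [Z2]
∂1: piv[de,df,dg,dj,du,dv,dw,dz,et] rk=9  ker:ef,eg,ej,eu,ev,ew,ez,fg,fj,ft,fu,fv,fw,fz,gj,gt,gu,gv,gw,gz,jt,ju,jv,jw,jz,tu,tv,tw,tz,uv,uw,uz,vw,vz,wz
∂2: piv[deu,dev,dew,dez,dfj,dfu,dfw,dgv,dju,djw,duw,dvz,efg,eft,egj,egu,ejt,eju,ejv,ejz,etv,etz,euv,evw,fgj,fgv,fgz,fjv,ftu,ftz,fuz,gtu,twz] rk=33  ker:ejw,euw,evz,fju,fjw,fuw,fvz,gju,gjv,guv,gvz,jtu,jtv,jtz,juv,juw,juz,jvw,jvz,tuz,tvz,uvz
∂3: piv[devz,dfju,dfjw,dfuw,djuw,egju,ejtv,ejtz,ejuv,ejuw,ejvw,ejvz,etvz,fgjv,fgvz,ftuz,gjuv,juvz] rk=18  ker:fjuw,jtvz
b_2=(55−33)−18=4

b_2=4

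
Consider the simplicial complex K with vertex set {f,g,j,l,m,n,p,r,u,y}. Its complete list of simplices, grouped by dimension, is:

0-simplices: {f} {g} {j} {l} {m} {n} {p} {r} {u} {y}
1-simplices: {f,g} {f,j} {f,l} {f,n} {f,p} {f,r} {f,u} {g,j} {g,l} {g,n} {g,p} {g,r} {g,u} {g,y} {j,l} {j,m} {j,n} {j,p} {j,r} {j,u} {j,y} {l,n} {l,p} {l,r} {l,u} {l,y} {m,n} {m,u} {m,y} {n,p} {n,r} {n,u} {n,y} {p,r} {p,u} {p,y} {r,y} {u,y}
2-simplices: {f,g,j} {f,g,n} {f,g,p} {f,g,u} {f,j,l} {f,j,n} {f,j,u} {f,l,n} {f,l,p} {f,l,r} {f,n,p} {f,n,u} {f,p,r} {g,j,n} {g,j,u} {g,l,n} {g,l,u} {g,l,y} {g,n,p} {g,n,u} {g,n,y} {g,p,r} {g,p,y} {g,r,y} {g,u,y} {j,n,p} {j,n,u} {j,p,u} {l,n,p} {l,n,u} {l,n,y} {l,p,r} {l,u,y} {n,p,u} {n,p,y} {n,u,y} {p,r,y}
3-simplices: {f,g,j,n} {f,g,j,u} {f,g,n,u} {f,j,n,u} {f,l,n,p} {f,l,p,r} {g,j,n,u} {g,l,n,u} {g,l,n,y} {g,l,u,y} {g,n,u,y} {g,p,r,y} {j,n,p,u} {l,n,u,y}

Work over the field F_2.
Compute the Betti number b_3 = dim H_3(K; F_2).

n_0=10 n_1=38 n_2=37 n_3=14  [Z2]
∂1: piv[fg,fj,fl,fn,fp,fr,fu,gy,jm] rk=9  ker:gj,gl,gn,gp,gr,gu,jl,jn,jp,jr,ju,jy,ln,lp,lr,lu,ly,mn,mu,my,np,nr,nu,ny,pr,pu,py,ry,uy
∂2: piv[fgj,fgn,fgp,fgu,fjl,fjn,fju,fln,flp,flr,fnp,fnu,fpr,gln,glu,gly,gny,gpr,gpy,gry,guy,jnp,jpu] rk=23  ker:gjn,gju,gnp,gnu,jnu,lnp,lnu,lny,lpr,luy,npu,npy,nuy,pry
∂3: piv[fgjn,fgju,fgnu,fjnu,flnp,flpr,glnu,glny,gluy,gnuy,gpry,jnpu] rk=12  ker:gjnu,lnuy
b_3=(14−12)−0=2

b_3=2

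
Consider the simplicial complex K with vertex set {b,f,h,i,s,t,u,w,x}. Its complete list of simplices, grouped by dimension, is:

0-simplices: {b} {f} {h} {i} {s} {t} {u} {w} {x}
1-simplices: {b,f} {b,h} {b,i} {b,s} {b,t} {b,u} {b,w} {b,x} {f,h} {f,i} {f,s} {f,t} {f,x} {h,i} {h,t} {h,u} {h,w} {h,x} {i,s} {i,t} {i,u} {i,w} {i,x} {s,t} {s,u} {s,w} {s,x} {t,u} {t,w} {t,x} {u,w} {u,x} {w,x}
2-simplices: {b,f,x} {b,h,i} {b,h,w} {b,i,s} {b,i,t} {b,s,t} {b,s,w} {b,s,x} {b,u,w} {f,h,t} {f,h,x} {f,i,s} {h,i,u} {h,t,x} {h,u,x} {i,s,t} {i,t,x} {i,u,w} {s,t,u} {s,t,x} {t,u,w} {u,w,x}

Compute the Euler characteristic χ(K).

n_0=9 n_1=33 n_2=22
χ=+9−33+22=-2

χ(K)=-2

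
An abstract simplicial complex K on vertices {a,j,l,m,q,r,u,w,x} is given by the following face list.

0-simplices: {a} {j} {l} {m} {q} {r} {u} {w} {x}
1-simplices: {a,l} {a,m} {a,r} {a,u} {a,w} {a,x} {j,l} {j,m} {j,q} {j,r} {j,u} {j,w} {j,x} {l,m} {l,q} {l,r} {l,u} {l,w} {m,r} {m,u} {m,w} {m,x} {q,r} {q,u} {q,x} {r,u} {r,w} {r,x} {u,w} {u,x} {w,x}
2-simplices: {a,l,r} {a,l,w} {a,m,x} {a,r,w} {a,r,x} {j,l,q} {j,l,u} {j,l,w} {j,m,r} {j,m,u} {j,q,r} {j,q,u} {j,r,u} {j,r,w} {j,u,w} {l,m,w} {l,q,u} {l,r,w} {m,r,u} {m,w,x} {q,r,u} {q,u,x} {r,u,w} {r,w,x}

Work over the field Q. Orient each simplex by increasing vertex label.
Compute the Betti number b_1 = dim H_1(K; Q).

b_1=4

n_0=9 n_1=31 n_2=24  [Q]
∂1: piv[al,am,ar,au,aw,ax,jl,jq] rk=8  ker:jm,jr,ju,jw,jx,lm,lq,lr,lu,lw,mr,mu,mw,mx,qr,qu,qx,ru,rw,rx,uw,ux,wx
∂2: piv[alr,alw,amx,arw,arx,jlq,jlu,jlw,jmr,jmu,jqr,jqu,jru,jrw,juw,lmw,mwx,qux,rwx] rk=19  ker:lqu,lrw,mru,qru,ruw
b_1=(31−8)−19=4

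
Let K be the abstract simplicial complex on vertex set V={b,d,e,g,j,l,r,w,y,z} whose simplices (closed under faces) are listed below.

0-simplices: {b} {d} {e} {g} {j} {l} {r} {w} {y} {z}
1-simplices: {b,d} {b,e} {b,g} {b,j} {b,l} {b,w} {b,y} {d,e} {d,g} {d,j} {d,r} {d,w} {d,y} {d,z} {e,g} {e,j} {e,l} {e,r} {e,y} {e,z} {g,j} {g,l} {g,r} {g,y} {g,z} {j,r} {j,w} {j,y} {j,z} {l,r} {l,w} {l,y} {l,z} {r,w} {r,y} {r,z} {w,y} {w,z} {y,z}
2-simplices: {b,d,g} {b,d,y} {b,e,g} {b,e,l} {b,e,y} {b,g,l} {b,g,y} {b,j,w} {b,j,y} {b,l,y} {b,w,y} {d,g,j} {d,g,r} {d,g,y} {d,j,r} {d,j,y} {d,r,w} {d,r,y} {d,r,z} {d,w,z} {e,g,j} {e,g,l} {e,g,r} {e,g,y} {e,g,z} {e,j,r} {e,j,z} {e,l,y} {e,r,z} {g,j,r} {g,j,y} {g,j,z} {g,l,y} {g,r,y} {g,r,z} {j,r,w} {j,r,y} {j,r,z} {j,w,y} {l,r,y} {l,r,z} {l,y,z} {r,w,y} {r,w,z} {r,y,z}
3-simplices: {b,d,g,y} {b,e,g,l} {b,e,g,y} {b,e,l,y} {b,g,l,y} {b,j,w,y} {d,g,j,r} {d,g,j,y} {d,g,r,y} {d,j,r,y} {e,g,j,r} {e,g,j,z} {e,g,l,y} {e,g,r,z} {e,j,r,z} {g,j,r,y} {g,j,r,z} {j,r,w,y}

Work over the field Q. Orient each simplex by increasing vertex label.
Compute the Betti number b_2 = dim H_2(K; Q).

b_2=2

n_0=10 n_1=39 n_2=45 n_3=18  [Q]
∂1: piv[bd,be,bg,bj,bl,bw,by,dr,dz] rk=9  ker:de,dg,dj,dw,dy,eg,ej,el,er,ey,ez,gj,gl,gr,gy,gz,jr,jw,jy,jz,lr,lw,ly,lz,rw,ry,rz,wy,wz,yz
∂2: piv[bdg,bdy,beg,bel,bey,bgl,bgy,bjw,bjy,bly,bwy,dgj,dgr,djr,djy,drw,dry,drz,dwz,egj,egr,egz,ejz,erz,jrw,lry,lrz,lyz] rk=28  ker:dgy,egl,egy,ejr,ely,gjr,gjy,gjz,gly,gry,grz,jry,jrz,jwy,rwy,rwz,ryz
∂3: piv[bdgy,begl,begy,bely,bgly,bjwy,dgjr,dgjy,dgry,djry,egjr,egjz,egrz,ejrz,jrwy] rk=15  ker:egly,gjry,gjrz
b_2=(45−28)−15=2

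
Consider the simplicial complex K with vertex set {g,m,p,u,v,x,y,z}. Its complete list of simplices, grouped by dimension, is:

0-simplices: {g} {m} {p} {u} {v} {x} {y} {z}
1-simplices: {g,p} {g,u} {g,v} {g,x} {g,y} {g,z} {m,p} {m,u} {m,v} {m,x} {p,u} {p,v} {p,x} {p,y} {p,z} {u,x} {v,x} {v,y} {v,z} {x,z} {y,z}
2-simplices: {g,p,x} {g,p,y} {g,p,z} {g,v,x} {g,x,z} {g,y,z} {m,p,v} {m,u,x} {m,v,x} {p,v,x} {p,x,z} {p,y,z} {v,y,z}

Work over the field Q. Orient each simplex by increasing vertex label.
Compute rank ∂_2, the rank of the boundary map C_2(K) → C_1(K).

n_0=8 n_1=21 n_2=13  [Q]
∂1: piv[gp,gu,gv,gx,gy,gz,mp] rk=7  ker:mu,mv,mx,pu,pv,px,py,pz,ux,vx,vy,vz,xz,yz
∂2: piv[gpx,gpy,gpz,gvx,gxz,gyz,mpv,mux,mvx,pvx,vyz] rk=11  ker:pxz,pyz
rk∂_2=11

rank∂_2=11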